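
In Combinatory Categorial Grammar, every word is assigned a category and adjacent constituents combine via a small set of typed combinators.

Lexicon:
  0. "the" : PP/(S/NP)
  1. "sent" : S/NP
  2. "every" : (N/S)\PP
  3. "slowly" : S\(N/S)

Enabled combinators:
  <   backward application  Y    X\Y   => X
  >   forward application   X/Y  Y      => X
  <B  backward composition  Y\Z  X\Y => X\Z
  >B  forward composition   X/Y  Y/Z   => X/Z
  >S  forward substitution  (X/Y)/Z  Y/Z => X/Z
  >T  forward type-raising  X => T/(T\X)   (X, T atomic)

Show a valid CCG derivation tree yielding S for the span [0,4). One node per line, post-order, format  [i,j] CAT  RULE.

[0,4] S   <
  [0,3] N/S   <
    [0,2] PP   >
      [0,1] "the" : PP/(S/NP)
      [1,2] "sent" : S/NP
    [2,3] "every" : (N/S)\PP
  [3,4] "slowly" : S\(N/S)

[0,1] PP/(S/NP)  lex  "the"
[1,2] S/NP  lex  "sent"
[0,2] PP  >  k=1
[2,3] (N/S)\PP  lex  "every"
[0,3] N/S  <  k=2
[3,4] S\(N/S)  lex  "slowly"
[0,4] S  <  k=3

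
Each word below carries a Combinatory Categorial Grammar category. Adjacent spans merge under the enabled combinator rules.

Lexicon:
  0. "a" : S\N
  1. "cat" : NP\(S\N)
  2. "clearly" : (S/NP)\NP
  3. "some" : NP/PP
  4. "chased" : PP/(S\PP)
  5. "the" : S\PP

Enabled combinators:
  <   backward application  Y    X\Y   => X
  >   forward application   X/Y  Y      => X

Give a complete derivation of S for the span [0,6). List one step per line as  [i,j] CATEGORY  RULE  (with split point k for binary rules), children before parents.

[0,6] S   >
  [0,3] S/NP   <
    [0,2] NP   <
      [0,1] "a" : S\N
      [1,2] "cat" : NP\(S\N)
    [2,3] "clearly" : (S/NP)\NP
  [3,6] NP   >
    [3,4] "some" : NP/PP
    [4,6] PP   >
      [4,5] "chased" : PP/(S\PP)
      [5,6] "the" : S\PP

[0,1] S\N  lex  "a"
[1,2] NP\(S\N)  lex  "cat"
[0,2] NP  <  k=1
[2,3] (S/NP)\NP  lex  "clearly"
[0,3] S/NP  <  k=2
[3,4] NP/PP  lex  "some"
[4,5] PP/(S\PP)  lex  "chased"
[5,6] S\PP  lex  "the"
[4,6] PP  >  k=5
[3,6] NP  >  k=4
[0,6] S  >  k=3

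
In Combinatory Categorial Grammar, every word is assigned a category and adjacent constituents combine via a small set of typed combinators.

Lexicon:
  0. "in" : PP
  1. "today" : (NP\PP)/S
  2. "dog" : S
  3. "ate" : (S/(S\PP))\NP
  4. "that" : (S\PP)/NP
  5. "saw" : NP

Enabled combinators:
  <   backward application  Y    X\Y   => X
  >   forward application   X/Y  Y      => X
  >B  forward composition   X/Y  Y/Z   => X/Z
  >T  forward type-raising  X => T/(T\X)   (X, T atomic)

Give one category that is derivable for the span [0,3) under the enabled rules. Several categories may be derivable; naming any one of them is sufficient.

NP

[0,6] S   >
  [0,4] S/(S\PP)   <
    [0,3] NP   <
      [0,1] "in" : PP
      [1,3] NP\PP   >
        [1,2] "today" : (NP\PP)/S
        [2,3] "dog" : S
    [3,4] "ate" : (S/(S\PP))\NP
  [4,6] S\PP   >
    [4,5] "that" : (S\PP)/NP
    [5,6] "saw" : NP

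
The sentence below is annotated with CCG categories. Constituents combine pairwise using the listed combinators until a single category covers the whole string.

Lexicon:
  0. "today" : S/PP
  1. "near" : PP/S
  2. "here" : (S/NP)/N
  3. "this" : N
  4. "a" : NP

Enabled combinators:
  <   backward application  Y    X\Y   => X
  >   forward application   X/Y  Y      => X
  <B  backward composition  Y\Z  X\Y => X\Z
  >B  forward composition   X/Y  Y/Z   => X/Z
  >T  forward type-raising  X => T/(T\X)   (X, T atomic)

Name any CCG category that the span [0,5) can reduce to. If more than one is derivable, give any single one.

[0,5] S   >
  [0,4] S/NP   >B
    [0,2] S/S   >B
      [0,1] "today" : S/PP
      [1,2] "near" : PP/S
    [2,4] S/NP   >
      [2,3] "here" : (S/NP)/N
      [3,4] "this" : N
  [4,5] "a" : NP

S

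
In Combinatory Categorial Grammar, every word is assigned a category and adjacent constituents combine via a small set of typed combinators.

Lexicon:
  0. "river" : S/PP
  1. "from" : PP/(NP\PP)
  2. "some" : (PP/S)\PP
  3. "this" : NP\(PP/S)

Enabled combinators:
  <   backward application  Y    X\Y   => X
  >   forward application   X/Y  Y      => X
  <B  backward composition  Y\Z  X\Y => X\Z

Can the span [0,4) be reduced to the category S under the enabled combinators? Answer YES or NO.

YES

[0,4] S   >
  [0,1] "river" : S/PP
  [1,4] PP   >
    [1,2] "from" : PP/(NP\PP)
    [2,4] NP\PP   <B
      [2,3] "some" : (PP/S)\PP
      [3,4] "this" : NP\(PP/S)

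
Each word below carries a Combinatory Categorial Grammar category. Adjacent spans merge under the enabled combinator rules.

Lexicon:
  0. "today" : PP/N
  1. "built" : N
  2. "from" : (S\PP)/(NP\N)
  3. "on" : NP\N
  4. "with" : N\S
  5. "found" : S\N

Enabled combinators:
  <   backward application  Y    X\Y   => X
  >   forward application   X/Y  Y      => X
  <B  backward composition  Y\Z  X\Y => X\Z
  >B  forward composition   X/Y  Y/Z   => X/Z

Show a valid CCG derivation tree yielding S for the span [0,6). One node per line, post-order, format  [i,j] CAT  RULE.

[0,1] PP/N  lex  "today"
[1,2] N  lex  "built"
[0,2] PP  >  k=1
[2,3] (S\PP)/(NP\N)  lex  "from"
[3,4] NP\N  lex  "on"
[2,4] S\PP  >  k=3
[0,4] S  <  k=2
[4,5] N\S  lex  "with"
[0,5] N  <  k=4
[5,6] S\N  lex  "found"
[0,6] S  <  k=5

[0,6] S   <
  [0,5] N   <
    [0,4] S   <
      [0,2] PP   >
        [0,1] "today" : PP/N
        [1,2] "built" : N
      [2,4] S\PP   >
        [2,3] "from" : (S\PP)/(NP\N)
        [3,4] "on" : NP\N
    [4,5] "with" : N\S
  [5,6] "found" : S\N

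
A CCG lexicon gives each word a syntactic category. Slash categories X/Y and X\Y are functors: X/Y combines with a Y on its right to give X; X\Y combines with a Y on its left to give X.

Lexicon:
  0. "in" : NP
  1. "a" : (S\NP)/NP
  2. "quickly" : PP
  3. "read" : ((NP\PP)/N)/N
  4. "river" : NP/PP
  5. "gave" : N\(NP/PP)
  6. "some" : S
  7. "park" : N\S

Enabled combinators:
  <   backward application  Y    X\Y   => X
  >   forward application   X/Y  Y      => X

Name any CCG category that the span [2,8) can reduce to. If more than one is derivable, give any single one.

NP

[0,8] S   <
  [0,1] "in" : NP
  [1,8] S\NP   >
    [1,2] "a" : (S\NP)/NP
    [2,8] NP   <
      [2,3] "quickly" : PP
      [3,8] NP\PP   >
        [3,6] (NP\PP)/N   >
          [3,4] "read" : ((NP\PP)/N)/N
          [4,6] N   <
            [4,5] "river" : NP/PP
            [5,6] "gave" : N\(NP/PP)
        [6,8] N   <
          [6,7] "some" : S
          [7,8] "park" : N\S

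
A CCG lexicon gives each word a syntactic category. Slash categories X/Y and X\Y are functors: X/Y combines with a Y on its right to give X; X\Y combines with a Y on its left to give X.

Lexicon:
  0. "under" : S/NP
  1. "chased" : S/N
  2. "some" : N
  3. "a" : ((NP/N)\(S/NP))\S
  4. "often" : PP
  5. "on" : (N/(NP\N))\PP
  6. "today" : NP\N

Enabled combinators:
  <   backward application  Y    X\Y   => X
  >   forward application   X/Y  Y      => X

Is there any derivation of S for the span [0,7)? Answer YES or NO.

NO

S/NP S/N N ((NP/N)\(S/NP))\S PP (N/(NP\N))\PP NP\N
CKY chart[0,7] = {NP}; S ∉ chart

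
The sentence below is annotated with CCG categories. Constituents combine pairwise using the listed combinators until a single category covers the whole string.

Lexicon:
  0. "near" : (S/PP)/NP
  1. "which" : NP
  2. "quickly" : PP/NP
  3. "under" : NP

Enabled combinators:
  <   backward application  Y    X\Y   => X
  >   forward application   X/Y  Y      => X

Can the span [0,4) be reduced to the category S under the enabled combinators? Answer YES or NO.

[0,4] S   >
  [0,2] S/PP   >
    [0,1] "near" : (S/PP)/NP
    [1,2] "which" : NP
  [2,4] PP   >
    [2,3] "quickly" : PP/NP
    [3,4] "under" : NP

YES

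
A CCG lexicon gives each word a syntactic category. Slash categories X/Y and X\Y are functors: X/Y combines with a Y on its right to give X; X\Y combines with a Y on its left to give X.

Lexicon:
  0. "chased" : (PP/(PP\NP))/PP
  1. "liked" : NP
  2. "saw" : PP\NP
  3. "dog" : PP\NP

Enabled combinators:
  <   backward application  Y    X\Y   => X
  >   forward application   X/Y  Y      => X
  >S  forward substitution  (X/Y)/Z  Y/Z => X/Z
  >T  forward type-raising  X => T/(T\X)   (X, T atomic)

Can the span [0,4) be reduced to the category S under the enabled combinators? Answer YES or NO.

NO

(PP/(PP\NP))/PP NP PP\NP PP\NP
CKY chart[0,4] = {N/(N\PP), NP/(NP\PP), PP, PP/(PP\PP), S/(S\PP)}; S ∉ chart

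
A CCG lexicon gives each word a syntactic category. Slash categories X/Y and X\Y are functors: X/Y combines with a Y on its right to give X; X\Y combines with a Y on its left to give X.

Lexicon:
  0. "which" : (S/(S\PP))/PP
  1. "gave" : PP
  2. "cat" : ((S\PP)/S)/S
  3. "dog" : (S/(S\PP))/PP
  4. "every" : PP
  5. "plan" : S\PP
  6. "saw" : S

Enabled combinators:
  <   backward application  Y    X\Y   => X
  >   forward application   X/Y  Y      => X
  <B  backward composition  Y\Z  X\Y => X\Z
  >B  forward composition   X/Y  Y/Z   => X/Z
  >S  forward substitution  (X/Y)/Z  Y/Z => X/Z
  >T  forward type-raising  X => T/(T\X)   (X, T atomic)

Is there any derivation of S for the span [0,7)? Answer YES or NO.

YES

[0,7] S   >
  [0,2] S/(S\PP)   >
    [0,1] "which" : (S/(S\PP))/PP
    [1,2] "gave" : PP
  [2,7] S\PP   >
    [2,6] (S\PP)/S   >
      [2,3] "cat" : ((S\PP)/S)/S
      [3,6] S   >
        [3,5] S/(S\PP)   >
          [3,4] "dog" : (S/(S\PP))/PP
          [4,5] "every" : PP
        [5,6] "plan" : S\PP
    [6,7] "saw" : S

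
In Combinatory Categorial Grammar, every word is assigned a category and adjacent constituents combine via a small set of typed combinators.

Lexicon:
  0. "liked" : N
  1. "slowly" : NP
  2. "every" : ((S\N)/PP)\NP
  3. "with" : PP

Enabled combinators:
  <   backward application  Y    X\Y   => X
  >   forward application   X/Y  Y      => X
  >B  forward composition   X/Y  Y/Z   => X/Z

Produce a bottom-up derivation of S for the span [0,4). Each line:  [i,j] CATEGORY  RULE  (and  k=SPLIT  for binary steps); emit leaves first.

[0,4] S   <
  [0,1] "liked" : N
  [1,4] S\N   >
    [1,3] (S\N)/PP   <
      [1,2] "slowly" : NP
      [2,3] "every" : ((S\N)/PP)\NP
    [3,4] "with" : PP

[0,1] N  lex  "liked"
[1,2] NP  lex  "slowly"
[2,3] ((S\N)/PP)\NP  lex  "every"
[1,3] (S\N)/PP  <  k=2
[3,4] PP  lex  "with"
[1,4] S\N  >  k=3
[0,4] S  <  k=1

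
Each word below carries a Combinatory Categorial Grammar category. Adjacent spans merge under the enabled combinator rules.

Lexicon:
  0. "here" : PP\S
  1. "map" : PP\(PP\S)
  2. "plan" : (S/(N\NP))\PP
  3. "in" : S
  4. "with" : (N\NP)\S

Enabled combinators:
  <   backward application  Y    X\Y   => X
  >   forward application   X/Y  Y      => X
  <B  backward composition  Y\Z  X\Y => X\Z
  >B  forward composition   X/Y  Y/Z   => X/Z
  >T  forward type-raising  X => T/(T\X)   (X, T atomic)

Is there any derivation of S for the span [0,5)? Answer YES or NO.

[0,5] S   >
  [0,3] S/(N\NP)   <
    [0,2] PP   <
      [0,1] "here" : PP\S
      [1,2] "map" : PP\(PP\S)
    [2,3] "plan" : (S/(N\NP))\PP
  [3,5] N\NP   <
    [3,4] "in" : S
    [4,5] "with" : (N\NP)\S

YES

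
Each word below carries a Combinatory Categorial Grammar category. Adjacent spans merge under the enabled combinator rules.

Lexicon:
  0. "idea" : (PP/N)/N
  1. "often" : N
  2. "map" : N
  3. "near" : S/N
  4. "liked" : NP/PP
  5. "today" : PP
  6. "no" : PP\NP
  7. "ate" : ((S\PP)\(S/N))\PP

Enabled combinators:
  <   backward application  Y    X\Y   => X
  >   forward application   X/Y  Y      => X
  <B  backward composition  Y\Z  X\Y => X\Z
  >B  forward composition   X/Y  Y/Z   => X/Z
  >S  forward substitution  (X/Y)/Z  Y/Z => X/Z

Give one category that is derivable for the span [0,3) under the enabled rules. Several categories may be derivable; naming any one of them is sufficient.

PP

[0,8] S   <
  [0,3] PP   >
    [0,2] PP/N   >
      [0,1] "idea" : (PP/N)/N
      [1,2] "often" : N
    [2,3] "map" : N
  [3,8] S\PP   <
    [3,4] "near" : S/N
    [4,8] (S\PP)\(S/N)   <
      [4,7] PP   <
        [4,6] NP   >
          [4,5] "liked" : NP/PP
          [5,6] "today" : PP
        [6,7] "no" : PP\NP
      [7,8] "ate" : ((S\PP)\(S/N))\PP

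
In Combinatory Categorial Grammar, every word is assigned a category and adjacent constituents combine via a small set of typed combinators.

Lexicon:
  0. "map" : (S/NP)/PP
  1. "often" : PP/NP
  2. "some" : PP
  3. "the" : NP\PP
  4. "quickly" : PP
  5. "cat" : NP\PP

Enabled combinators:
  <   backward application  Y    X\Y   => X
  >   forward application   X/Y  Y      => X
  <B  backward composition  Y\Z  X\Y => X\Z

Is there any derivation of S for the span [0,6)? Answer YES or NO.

[0,6] S   >
  [0,4] S/NP   >
    [0,1] "map" : (S/NP)/PP
    [1,4] PP   >
      [1,2] "often" : PP/NP
      [2,4] NP   <
        [2,3] "some" : PP
        [3,4] "the" : NP\PP
  [4,6] NP   <
    [4,5] "quickly" : PP
    [5,6] "cat" : NP\PP

YES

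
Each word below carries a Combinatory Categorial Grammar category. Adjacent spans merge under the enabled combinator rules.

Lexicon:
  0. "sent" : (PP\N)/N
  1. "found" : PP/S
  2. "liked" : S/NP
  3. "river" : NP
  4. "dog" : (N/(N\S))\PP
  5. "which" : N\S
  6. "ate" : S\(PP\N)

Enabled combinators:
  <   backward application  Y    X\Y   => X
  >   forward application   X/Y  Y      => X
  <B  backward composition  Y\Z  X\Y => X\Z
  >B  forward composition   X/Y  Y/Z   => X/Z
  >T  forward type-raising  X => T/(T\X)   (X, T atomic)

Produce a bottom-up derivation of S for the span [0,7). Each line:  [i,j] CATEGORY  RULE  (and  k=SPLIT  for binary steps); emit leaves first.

[0,1] (PP\N)/N  lex  "sent"
[1,2] PP/S  lex  "found"
[2,3] S/NP  lex  "liked"
[1,3] PP/NP  >B  k=2
[3,4] NP  lex  "river"
[1,4] PP  >  k=3
[4,5] (N/(N\S))\PP  lex  "dog"
[1,5] N/(N\S)  <  k=4
[5,6] N\S  lex  "which"
[1,6] N  >  k=5
[0,6] PP\N  >  k=1
[6,7] S\(PP\N)  lex  "ate"
[0,7] S  <  k=6

[0,7] S   <
  [0,6] PP\N   >
    [0,1] "sent" : (PP\N)/N
    [1,6] N   >
      [1,5] N/(N\S)   <
        [1,4] PP   >
          [1,3] PP/NP   >B
            [1,2] "found" : PP/S
            [2,3] "liked" : S/NP
          [3,4] "river" : NP
        [4,5] "dog" : (N/(N\S))\PP
      [5,6] "which" : N\S
  [6,7] "ate" : S\(PP\N)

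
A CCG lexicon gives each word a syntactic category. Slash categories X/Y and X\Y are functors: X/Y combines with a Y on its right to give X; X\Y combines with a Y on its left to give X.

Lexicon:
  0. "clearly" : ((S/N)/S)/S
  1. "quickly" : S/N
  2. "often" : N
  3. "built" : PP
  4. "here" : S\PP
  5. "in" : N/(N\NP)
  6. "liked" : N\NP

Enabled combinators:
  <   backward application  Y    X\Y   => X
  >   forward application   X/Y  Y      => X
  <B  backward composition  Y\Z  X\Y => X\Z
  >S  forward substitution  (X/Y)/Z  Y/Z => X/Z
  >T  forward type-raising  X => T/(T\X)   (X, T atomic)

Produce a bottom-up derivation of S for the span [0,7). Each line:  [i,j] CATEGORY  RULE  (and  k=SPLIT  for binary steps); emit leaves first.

[0,7] S   >
  [0,5] S/N   >
    [0,3] (S/N)/S   >
      [0,1] "clearly" : ((S/N)/S)/S
      [1,3] S   >
        [1,2] "quickly" : S/N
        [2,3] "often" : N
    [3,5] S   >
      [3,4] S/(S\PP)   >T
        [3,4] "built" : PP
      [4,5] "here" : S\PP
  [5,7] N   >
    [5,6] "in" : N/(N\NP)
    [6,7] "liked" : N\NP

[0,1] ((S/N)/S)/S  lex  "clearly"
[1,2] S/N  lex  "quickly"
[2,3] N  lex  "often"
[1,3] S  >  k=2
[0,3] (S/N)/S  >  k=1
[3,4] PP  lex  "built"
[3,4] S/(S\PP)  >T
[4,5] S\PP  lex  "here"
[3,5] S  >  k=4
[0,5] S/N  >  k=3
[5,6] N/(N\NP)  lex  "in"
[6,7] N\NP  lex  "liked"
[5,7] N  >  k=6
[0,7] S  >  k=5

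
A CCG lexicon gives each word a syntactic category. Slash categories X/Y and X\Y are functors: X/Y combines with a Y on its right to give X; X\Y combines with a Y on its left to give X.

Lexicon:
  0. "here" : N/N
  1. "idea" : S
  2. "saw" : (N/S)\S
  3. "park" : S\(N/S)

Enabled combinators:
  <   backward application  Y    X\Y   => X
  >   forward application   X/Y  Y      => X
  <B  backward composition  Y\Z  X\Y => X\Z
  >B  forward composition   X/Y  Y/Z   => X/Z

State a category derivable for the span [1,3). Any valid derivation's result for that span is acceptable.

[0,4] S   <
  [0,3] N/S   >B
    [0,1] "here" : N/N
    [1,3] N/S   <
      [1,2] "idea" : S
      [2,3] "saw" : (N/S)\S
  [3,4] "park" : S\(N/S)

N/S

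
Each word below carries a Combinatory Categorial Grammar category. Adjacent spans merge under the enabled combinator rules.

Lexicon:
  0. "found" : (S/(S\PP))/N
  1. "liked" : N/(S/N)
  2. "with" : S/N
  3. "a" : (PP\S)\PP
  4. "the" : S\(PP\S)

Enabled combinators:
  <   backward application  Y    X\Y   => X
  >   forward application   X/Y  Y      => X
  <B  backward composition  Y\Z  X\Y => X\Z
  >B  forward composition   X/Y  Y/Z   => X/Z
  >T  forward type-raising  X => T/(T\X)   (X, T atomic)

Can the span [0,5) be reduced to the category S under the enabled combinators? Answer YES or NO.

YES

[0,5] S   >
  [0,3] S/(S\PP)   >
    [0,1] "found" : (S/(S\PP))/N
    [1,3] N   >
      [1,2] "liked" : N/(S/N)
      [2,3] "with" : S/N
  [3,5] S\PP   <B
    [3,4] "a" : (PP\S)\PP
    [4,5] "the" : S\(PP\S)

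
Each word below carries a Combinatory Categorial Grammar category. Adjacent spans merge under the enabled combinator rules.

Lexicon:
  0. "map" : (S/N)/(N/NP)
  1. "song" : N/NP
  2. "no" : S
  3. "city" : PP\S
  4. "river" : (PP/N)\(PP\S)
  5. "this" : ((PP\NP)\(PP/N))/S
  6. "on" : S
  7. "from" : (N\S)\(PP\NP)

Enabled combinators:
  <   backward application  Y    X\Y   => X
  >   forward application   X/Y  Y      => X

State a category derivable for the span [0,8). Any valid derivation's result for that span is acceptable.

[0,8] S   >
  [0,2] S/N   >
    [0,1] "map" : (S/N)/(N/NP)
    [1,2] "song" : N/NP
  [2,8] N   <
    [2,3] "no" : S
    [3,8] N\S   <
      [3,7] PP\NP   <
        [3,5] PP/N   <
          [3,4] "city" : PP\S
          [4,5] "river" : (PP/N)\(PP\S)
        [5,7] (PP\NP)\(PP/N)   >
          [5,6] "this" : ((PP\NP)\(PP/N))/S
          [6,7] "on" : S
      [7,8] "from" : (N\S)\(PP\NP)

S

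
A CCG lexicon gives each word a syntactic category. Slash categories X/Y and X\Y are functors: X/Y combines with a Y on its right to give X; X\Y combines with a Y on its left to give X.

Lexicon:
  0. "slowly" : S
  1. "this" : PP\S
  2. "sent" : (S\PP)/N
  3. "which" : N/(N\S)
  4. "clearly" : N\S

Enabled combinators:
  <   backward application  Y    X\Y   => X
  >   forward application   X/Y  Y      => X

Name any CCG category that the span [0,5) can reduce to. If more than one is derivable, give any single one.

S

[0,5] S   <
  [0,2] PP   <
    [0,1] "slowly" : S
    [1,2] "this" : PP\S
  [2,5] S\PP   >
    [2,3] "sent" : (S\PP)/N
    [3,5] N   >
      [3,4] "which" : N/(N\S)
      [4,5] "clearly" : N\S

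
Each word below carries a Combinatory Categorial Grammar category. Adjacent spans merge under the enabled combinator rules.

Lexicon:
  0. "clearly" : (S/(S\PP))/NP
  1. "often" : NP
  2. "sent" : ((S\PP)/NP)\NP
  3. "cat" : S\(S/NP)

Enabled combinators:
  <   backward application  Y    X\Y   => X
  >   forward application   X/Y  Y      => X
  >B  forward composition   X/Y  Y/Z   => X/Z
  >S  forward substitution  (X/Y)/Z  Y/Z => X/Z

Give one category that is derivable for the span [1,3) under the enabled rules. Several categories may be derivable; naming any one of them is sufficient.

(S\PP)/NP

[0,4] S   <
  [0,3] S/NP   >S
    [0,1] "clearly" : (S/(S\PP))/NP
    [1,3] (S\PP)/NP   <
      [1,2] "often" : NP
      [2,3] "sent" : ((S\PP)/NP)\NP
  [3,4] "cat" : S\(S/NP)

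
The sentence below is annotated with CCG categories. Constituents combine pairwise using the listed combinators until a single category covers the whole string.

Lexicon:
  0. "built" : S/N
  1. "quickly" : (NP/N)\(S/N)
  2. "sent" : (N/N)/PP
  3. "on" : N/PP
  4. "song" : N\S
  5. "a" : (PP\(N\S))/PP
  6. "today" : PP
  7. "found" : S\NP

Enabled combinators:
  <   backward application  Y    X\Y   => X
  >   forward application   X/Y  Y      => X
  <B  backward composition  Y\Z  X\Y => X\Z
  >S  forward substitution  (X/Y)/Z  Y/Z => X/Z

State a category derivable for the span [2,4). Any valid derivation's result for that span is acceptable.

N/PP

[0,8] S   <
  [0,7] NP   >
    [0,2] NP/N   <
      [0,1] "built" : S/N
      [1,2] "quickly" : (NP/N)\(S/N)
    [2,7] N   >
      [2,4] N/PP   >S
        [2,3] "sent" : (N/N)/PP
        [3,4] "on" : N/PP
      [4,7] PP   <
        [4,5] "song" : N\S
        [5,7] PP\(N\S)   >
          [5,6] "a" : (PP\(N\S))/PP
          [6,7] "today" : PP
  [7,8] "found" : S\NP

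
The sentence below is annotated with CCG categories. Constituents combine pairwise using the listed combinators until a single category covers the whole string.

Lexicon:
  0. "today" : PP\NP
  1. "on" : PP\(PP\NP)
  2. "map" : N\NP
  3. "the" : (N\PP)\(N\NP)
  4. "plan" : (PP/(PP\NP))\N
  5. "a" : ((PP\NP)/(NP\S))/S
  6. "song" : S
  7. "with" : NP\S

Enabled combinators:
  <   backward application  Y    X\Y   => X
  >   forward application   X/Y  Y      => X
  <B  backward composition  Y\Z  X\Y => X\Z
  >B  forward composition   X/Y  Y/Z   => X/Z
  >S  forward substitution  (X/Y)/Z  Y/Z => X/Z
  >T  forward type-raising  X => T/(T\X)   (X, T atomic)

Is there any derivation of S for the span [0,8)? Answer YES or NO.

NO

PP\NP PP\(PP\NP) N\NP (N\PP)\(N\NP) (PP/(PP\NP))\N ((PP\NP)/(NP\S))/S S NP\S
CKY chart[0,8] = {N/(N\PP), NP/(NP\PP), PP, PP/(PP\PP), S/(S\PP)}; S ∉ chart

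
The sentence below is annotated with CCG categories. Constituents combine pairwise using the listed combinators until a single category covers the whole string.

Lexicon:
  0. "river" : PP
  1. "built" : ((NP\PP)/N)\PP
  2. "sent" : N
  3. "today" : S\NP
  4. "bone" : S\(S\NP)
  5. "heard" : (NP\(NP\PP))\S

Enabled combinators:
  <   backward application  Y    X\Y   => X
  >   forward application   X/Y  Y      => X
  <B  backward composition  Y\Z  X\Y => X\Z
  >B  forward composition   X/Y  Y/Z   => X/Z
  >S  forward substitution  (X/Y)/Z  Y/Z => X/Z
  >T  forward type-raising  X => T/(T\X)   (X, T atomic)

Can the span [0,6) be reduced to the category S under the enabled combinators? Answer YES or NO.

PP ((NP\PP)/N)\PP N S\NP S\(S\NP) (NP\(NP\PP))\S
CKY chart[0,6] = {N/(N\NP), NP, NP/(NP\NP), PP/(PP\NP), S/(S\NP)}; S ∉ chart

NO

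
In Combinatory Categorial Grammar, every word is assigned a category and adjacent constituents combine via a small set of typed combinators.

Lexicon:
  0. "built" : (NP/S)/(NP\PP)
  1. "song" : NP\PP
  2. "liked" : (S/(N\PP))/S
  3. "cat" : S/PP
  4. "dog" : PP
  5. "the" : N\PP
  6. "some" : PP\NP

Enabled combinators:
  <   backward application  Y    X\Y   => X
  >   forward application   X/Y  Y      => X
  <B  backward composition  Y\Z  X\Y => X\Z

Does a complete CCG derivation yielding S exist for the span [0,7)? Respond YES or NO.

NO

(NP/S)/(NP\PP) NP\PP (S/(N\PP))/S S/PP PP N\PP PP\NP
CKY chart[0,7] = {PP}; S ∉ chart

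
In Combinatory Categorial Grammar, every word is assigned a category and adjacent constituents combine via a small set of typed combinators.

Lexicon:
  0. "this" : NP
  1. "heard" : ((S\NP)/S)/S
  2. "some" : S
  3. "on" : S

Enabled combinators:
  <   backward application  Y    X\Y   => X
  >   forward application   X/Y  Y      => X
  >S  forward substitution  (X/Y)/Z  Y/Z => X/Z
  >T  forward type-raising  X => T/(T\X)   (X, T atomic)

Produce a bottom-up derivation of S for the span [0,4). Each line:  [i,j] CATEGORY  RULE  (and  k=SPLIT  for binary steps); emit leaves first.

[0,4] S   >
  [0,1] S/(S\NP)   >T
    [0,1] "this" : NP
  [1,4] S\NP   >
    [1,3] (S\NP)/S   >
      [1,2] "heard" : ((S\NP)/S)/S
      [2,3] "some" : S
    [3,4] "on" : S

[0,1] NP  lex  "this"
[0,1] S/(S\NP)  >T
[1,2] ((S\NP)/S)/S  lex  "heard"
[2,3] S  lex  "some"
[1,3] (S\NP)/S  >  k=2
[3,4] S  lex  "on"
[1,4] S\NP  >  k=3
[0,4] S  >  k=1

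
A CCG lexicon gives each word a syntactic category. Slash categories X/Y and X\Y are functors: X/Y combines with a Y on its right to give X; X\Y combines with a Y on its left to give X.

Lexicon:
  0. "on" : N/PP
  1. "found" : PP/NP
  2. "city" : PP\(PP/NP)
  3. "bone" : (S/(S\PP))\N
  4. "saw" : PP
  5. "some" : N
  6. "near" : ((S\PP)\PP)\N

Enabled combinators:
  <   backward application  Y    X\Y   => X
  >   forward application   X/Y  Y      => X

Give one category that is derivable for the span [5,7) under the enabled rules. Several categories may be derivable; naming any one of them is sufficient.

(S\PP)\PP

[0,7] S   >
  [0,4] S/(S\PP)   <
    [0,3] N   >
      [0,1] "on" : N/PP
      [1,3] PP   <
        [1,2] "found" : PP/NP
        [2,3] "city" : PP\(PP/NP)
    [3,4] "bone" : (S/(S\PP))\N
  [4,7] S\PP   <
    [4,5] "saw" : PP
    [5,7] (S\PP)\PP   <
      [5,6] "some" : N
      [6,7] "near" : ((S\PP)\PP)\N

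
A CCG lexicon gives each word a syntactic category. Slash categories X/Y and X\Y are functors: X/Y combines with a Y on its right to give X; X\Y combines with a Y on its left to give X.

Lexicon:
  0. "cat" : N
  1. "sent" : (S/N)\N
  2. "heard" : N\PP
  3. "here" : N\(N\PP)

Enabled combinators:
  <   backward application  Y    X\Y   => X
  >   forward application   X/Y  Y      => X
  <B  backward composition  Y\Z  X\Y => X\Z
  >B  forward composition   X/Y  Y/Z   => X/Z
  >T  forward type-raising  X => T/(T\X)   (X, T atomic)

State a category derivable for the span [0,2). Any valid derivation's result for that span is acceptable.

[0,4] S   >
  [0,2] S/N   <
    [0,1] "cat" : N
    [1,2] "sent" : (S/N)\N
  [2,4] N   <
    [2,3] "heard" : N\PP
    [3,4] "here" : N\(N\PP)

S/N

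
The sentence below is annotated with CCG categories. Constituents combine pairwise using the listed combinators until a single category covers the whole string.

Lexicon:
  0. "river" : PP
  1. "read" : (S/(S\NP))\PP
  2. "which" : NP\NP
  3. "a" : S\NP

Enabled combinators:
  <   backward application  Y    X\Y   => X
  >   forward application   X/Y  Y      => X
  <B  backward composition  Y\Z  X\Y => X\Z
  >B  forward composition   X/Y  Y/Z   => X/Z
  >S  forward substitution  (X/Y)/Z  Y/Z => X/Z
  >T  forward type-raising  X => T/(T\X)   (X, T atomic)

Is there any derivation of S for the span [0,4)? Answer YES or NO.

[0,4] S   >
  [0,2] S/(S\NP)   <
    [0,1] "river" : PP
    [1,2] "read" : (S/(S\NP))\PP
  [2,4] S\NP   <B
    [2,3] "which" : NP\NP
    [3,4] "a" : S\NP

YES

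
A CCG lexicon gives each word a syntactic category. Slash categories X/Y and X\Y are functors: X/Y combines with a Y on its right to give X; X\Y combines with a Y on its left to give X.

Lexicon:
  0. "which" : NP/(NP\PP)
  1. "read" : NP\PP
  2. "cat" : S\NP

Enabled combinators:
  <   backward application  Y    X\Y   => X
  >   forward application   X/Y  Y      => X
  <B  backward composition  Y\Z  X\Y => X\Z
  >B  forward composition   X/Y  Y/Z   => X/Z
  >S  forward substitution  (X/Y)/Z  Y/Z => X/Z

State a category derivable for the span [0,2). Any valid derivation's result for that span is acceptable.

[0,3] S   <
  [0,2] NP   >
    [0,1] "which" : NP/(NP\PP)
    [1,2] "read" : NP\PP
  [2,3] "cat" : S\NP

NP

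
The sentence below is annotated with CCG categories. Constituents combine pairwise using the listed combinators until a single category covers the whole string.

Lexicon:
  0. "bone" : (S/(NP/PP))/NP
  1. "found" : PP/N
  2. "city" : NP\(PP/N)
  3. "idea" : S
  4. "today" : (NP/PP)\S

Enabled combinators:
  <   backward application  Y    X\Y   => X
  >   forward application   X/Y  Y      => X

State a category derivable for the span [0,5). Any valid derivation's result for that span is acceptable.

[0,5] S   >
  [0,3] S/(NP/PP)   >
    [0,1] "bone" : (S/(NP/PP))/NP
    [1,3] NP   <
      [1,2] "found" : PP/N
      [2,3] "city" : NP\(PP/N)
  [3,5] NP/PP   <
    [3,4] "idea" : S
    [4,5] "today" : (NP/PP)\S

S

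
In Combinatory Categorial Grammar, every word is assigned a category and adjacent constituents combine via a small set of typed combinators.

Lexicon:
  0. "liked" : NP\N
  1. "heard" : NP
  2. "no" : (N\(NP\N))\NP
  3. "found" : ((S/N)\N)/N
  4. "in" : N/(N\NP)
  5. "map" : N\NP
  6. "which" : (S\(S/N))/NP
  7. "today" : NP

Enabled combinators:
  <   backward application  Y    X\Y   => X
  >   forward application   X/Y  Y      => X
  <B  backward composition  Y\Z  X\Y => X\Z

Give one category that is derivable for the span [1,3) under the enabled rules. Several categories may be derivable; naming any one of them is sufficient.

[0,8] S   <
  [0,3] N   <
    [0,1] "liked" : NP\N
    [1,3] N\(NP\N)   <
      [1,2] "heard" : NP
      [2,3] "no" : (N\(NP\N))\NP
  [3,8] S\N   <B
    [3,6] (S/N)\N   >
      [3,4] "found" : ((S/N)\N)/N
      [4,6] N   >
        [4,5] "in" : N/(N\NP)
        [5,6] "map" : N\NP
    [6,8] S\(S/N)   >
      [6,7] "which" : (S\(S/N))/NP
      [7,8] "today" : NP

N\(NP\N)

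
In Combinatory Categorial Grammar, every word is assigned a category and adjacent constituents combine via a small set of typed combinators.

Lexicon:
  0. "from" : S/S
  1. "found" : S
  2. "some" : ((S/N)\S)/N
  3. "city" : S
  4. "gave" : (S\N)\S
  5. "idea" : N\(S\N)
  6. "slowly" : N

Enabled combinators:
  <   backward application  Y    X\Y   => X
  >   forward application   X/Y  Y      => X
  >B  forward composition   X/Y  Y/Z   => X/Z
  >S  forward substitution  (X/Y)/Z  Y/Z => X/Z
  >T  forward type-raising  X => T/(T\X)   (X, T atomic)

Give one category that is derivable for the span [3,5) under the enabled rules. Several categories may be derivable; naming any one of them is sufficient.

[0,7] S   >
  [0,6] S/N   >B
    [0,1] "from" : S/S
    [1,6] S/N   <
      [1,2] "found" : S
      [2,6] (S/N)\S   >
        [2,3] "some" : ((S/N)\S)/N
        [3,6] N   <
          [3,5] S\N   <
            [3,4] "city" : S
            [4,5] "gave" : (S\N)\S
          [5,6] "idea" : N\(S\N)
  [6,7] "slowly" : N

S\N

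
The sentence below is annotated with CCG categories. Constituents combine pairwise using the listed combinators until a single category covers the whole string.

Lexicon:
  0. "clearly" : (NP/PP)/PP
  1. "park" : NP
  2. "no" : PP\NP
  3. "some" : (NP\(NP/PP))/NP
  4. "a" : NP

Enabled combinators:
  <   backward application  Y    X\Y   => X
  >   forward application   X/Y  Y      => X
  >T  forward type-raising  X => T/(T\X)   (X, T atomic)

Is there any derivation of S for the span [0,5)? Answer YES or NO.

NO

(NP/PP)/PP NP PP\NP (NP\(NP/PP))/NP NP
CKY chart[0,5] = {N/(N\NP), NP, NP/(NP\NP), PP/(PP\NP), S/(S\NP)}; S ∉ chart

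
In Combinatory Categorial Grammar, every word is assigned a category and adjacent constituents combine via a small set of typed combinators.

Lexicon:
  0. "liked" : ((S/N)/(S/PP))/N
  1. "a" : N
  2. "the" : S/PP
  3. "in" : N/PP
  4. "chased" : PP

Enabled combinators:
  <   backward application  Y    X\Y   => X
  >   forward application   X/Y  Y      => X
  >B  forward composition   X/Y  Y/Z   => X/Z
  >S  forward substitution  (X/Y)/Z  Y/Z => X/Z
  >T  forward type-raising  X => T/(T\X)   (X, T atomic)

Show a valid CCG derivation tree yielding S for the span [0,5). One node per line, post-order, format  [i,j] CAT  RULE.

[0,1] ((S/N)/(S/PP))/N  lex  "liked"
[1,2] N  lex  "a"
[0,2] (S/N)/(S/PP)  >  k=1
[2,3] S/PP  lex  "the"
[0,3] S/N  >  k=2
[3,4] N/PP  lex  "in"
[4,5] PP  lex  "chased"
[3,5] N  >  k=4
[0,5] S  >  k=3

[0,5] S   >
  [0,3] S/N   >
    [0,2] (S/N)/(S/PP)   >
      [0,1] "liked" : ((S/N)/(S/PP))/N
      [1,2] "a" : N
    [2,3] "the" : S/PP
  [3,5] N   >
    [3,4] "in" : N/PP
    [4,5] "chased" : PP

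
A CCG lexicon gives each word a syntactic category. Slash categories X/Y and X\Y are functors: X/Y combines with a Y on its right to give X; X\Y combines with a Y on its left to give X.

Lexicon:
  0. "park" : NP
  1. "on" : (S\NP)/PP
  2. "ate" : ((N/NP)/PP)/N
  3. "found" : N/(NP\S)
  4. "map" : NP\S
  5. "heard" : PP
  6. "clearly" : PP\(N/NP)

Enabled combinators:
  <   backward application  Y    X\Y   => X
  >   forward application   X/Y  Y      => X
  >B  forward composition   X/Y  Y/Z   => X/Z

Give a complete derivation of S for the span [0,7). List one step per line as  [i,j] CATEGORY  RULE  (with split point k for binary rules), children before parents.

[0,7] S   <
  [0,1] "park" : NP
  [1,7] S\NP   >
    [1,2] "on" : (S\NP)/PP
    [2,7] PP   <
      [2,6] N/NP   >
        [2,5] (N/NP)/PP   >
          [2,3] "ate" : ((N/NP)/PP)/N
          [3,5] N   >
            [3,4] "found" : N/(NP\S)
            [4,5] "map" : NP\S
        [5,6] "heard" : PP
      [6,7] "clearly" : PP\(N/NP)

[0,1] NP  lex  "park"
[1,2] (S\NP)/PP  lex  "on"
[2,3] ((N/NP)/PP)/N  lex  "ate"
[3,4] N/(NP\S)  lex  "found"
[4,5] NP\S  lex  "map"
[3,5] N  >  k=4
[2,5] (N/NP)/PP  >  k=3
[5,6] PP  lex  "heard"
[2,6] N/NP  >  k=5
[6,7] PP\(N/NP)  lex  "clearly"
[2,7] PP  <  k=6
[1,7] S\NP  >  k=2
[0,7] S  <  k=1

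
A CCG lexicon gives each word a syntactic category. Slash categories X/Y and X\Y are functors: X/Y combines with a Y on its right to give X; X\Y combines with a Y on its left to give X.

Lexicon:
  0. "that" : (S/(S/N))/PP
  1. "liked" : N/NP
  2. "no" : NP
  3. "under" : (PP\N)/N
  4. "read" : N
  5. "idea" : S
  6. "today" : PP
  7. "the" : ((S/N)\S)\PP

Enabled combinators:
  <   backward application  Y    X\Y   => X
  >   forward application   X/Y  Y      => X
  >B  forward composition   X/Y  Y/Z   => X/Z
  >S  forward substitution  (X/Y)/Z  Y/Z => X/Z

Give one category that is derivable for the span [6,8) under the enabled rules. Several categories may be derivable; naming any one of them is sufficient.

[0,8] S   >
  [0,5] S/(S/N)   >
    [0,1] "that" : (S/(S/N))/PP
    [1,5] PP   <
      [1,3] N   >
        [1,2] "liked" : N/NP
        [2,3] "no" : NP
      [3,5] PP\N   >
        [3,4] "under" : (PP\N)/N
        [4,5] "read" : N
  [5,8] S/N   <
    [5,6] "idea" : S
    [6,8] (S/N)\S   <
      [6,7] "today" : PP
      [7,8] "the" : ((S/N)\S)\PP

(S/N)\S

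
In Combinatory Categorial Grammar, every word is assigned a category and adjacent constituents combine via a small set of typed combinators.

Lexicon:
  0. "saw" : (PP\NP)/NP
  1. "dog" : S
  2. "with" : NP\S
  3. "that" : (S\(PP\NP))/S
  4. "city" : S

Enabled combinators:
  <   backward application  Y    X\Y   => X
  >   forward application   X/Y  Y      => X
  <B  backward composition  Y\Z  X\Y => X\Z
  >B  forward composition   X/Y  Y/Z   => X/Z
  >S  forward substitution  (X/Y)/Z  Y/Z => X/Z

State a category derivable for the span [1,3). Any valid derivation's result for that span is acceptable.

NP

[0,5] S   <
  [0,3] PP\NP   >
    [0,1] "saw" : (PP\NP)/NP
    [1,3] NP   <
      [1,2] "dog" : S
      [2,3] "with" : NP\S
  [3,5] S\(PP\NP)   >
    [3,4] "that" : (S\(PP\NP))/S
    [4,5] "city" : S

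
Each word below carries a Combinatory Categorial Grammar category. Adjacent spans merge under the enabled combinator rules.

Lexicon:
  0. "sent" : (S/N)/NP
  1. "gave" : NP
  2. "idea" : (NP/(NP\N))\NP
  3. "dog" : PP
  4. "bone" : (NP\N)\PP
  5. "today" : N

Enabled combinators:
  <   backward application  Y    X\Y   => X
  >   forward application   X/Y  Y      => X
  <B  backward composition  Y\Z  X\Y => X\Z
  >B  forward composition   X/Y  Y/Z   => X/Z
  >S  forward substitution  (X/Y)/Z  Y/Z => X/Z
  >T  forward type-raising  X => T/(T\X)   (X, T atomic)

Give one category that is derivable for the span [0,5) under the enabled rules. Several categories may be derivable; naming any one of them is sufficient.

S/N

[0,6] S   >
  [0,5] S/N   >
    [0,1] "sent" : (S/N)/NP
    [1,5] NP   >
      [1,3] NP/(NP\N)   <
        [1,2] "gave" : NP
        [2,3] "idea" : (NP/(NP\N))\NP
      [3,5] NP\N   <
        [3,4] "dog" : PP
        [4,5] "bone" : (NP\N)\PP
  [5,6] "today" : N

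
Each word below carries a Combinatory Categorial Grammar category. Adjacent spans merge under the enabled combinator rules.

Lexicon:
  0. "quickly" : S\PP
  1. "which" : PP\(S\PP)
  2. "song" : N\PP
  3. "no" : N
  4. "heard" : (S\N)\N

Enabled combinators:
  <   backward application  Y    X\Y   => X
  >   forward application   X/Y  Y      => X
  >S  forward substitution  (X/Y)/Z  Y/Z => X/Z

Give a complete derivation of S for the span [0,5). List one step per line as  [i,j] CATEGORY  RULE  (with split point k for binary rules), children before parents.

[0,5] S   <
  [0,3] N   <
    [0,2] PP   <
      [0,1] "quickly" : S\PP
      [1,2] "which" : PP\(S\PP)
    [2,3] "song" : N\PP
  [3,5] S\N   <
    [3,4] "no" : N
    [4,5] "heard" : (S\N)\N

[0,1] S\PP  lex  "quickly"
[1,2] PP\(S\PP)  lex  "which"
[0,2] PP  <  k=1
[2,3] N\PP  lex  "song"
[0,3] N  <  k=2
[3,4] N  lex  "no"
[4,5] (S\N)\N  lex  "heard"
[3,5] S\N  <  k=4
[0,5] S  <  k=3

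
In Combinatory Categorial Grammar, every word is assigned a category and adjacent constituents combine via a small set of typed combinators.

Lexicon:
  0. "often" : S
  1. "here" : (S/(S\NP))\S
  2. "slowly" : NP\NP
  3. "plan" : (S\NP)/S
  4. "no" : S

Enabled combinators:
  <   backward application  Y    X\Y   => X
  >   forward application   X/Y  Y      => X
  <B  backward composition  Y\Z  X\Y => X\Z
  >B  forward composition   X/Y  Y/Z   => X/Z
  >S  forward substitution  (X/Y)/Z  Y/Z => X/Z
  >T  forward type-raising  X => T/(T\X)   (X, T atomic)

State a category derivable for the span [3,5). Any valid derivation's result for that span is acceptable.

[0,5] S   >
  [0,2] S/(S\NP)   <
    [0,1] "often" : S
    [1,2] "here" : (S/(S\NP))\S
  [2,5] S\NP   <B
    [2,3] "slowly" : NP\NP
    [3,5] S\NP   >
      [3,4] "plan" : (S\NP)/S
      [4,5] "no" : S

S\NP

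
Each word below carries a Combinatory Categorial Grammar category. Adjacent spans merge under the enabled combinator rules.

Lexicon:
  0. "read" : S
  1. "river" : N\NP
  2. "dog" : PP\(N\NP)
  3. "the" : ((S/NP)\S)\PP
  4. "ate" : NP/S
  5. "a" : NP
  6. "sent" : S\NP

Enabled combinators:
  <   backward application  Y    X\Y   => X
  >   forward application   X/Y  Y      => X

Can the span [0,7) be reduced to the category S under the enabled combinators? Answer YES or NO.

YES

[0,7] S   >
  [0,4] S/NP   <
    [0,1] "read" : S
    [1,4] (S/NP)\S   <
      [1,3] PP   <
        [1,2] "river" : N\NP
        [2,3] "dog" : PP\(N\NP)
      [3,4] "the" : ((S/NP)\S)\PP
  [4,7] NP   >
    [4,5] "ate" : NP/S
    [5,7] S   <
      [5,6] "a" : NP
      [6,7] "sent" : S\NP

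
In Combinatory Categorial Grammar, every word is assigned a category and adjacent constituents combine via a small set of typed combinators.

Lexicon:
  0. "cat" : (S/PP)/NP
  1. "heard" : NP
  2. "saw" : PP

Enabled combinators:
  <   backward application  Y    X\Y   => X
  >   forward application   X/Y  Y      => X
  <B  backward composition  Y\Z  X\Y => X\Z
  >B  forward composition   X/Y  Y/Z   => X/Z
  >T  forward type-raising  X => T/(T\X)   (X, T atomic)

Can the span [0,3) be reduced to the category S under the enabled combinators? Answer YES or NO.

[0,3] S   >
  [0,2] S/PP   >
    [0,1] "cat" : (S/PP)/NP
    [1,2] "heard" : NP
  [2,3] "saw" : PP

YES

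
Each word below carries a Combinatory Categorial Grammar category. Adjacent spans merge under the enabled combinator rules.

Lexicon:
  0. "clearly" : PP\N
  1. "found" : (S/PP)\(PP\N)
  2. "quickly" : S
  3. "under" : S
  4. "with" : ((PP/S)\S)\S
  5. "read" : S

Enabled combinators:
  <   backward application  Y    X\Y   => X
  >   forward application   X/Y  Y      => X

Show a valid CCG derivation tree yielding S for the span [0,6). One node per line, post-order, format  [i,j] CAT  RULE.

[0,1] PP\N  lex  "clearly"
[1,2] (S/PP)\(PP\N)  lex  "found"
[0,2] S/PP  <  k=1
[2,3] S  lex  "quickly"
[3,4] S  lex  "under"
[4,5] ((PP/S)\S)\S  lex  "with"
[3,5] (PP/S)\S  <  k=4
[2,5] PP/S  <  k=3
[5,6] S  lex  "read"
[2,6] PP  >  k=5
[0,6] S  >  k=2

[0,6] S   >
  [0,2] S/PP   <
    [0,1] "clearly" : PP\N
    [1,2] "found" : (S/PP)\(PP\N)
  [2,6] PP   >
    [2,5] PP/S   <
      [2,3] "quickly" : S
      [3,5] (PP/S)\S   <
        [3,4] "under" : S
        [4,5] "with" : ((PP/S)\S)\S
    [5,6] "read" : S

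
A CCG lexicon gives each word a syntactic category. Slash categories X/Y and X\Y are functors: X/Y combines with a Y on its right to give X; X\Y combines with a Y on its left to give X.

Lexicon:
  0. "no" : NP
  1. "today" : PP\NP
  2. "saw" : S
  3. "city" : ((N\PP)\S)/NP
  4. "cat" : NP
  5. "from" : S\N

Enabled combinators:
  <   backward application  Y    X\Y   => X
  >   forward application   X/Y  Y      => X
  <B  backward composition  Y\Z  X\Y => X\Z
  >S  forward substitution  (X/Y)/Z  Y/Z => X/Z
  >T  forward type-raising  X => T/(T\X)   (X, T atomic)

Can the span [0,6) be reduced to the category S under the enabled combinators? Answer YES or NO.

YES

[0,6] S   <
  [0,5] N   <
    [0,2] PP   <
      [0,1] "no" : NP
      [1,2] "today" : PP\NP
    [2,5] N\PP   <
      [2,3] "saw" : S
      [3,5] (N\PP)\S   >
        [3,4] "city" : ((N\PP)\S)/NP
        [4,5] "cat" : NP
  [5,6] "from" : S\N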